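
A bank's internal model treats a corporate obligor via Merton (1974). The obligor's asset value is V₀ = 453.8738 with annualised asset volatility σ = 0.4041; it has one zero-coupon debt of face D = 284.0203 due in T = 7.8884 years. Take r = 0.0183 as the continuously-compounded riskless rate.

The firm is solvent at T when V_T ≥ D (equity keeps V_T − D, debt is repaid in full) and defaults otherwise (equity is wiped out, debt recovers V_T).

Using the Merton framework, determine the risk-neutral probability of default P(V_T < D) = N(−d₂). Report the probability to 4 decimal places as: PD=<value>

Equity is a call on the firm's assets struck at D = 284.0203:
d₁ = [ln(V₀/D) + (r + σ²/2)T] / (σ√T)
   = [ln(453.8738/284.0203) + (0.0183 + 0.5·0.4041²)·7.8884] / (0.4041·√7.8884)
   = [0.468773 + 0.788433] / 1.134967 = 1.107703
d₂ = d₁ − σ√T = 1.107703 − 1.134967 = -0.027264
risk-neutral PD = N(−d₂) = N(0.027264) = 0.510876

PD=0.5109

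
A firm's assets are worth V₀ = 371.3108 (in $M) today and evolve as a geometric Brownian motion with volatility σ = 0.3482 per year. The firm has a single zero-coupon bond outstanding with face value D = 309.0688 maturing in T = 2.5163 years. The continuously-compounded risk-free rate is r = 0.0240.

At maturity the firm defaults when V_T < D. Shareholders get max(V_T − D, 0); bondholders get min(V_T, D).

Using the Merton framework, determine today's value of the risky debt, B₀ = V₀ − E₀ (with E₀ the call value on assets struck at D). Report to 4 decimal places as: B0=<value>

B0=252.3889

Equity is a call on the firm's assets struck at D = 309.0688:
d₁ = [ln(V₀/D) + (r + σ²/2)T] / (σ√T)
   = [ln(371.3108/309.0688) + (0.0240 + 0.5·0.3482²)·2.5163] / (0.3482·√2.5163)
   = [0.183476 + 0.212933] / 0.552344 = 0.717684
d₂ = d₁ − σ√T = 0.717684 − 0.552344 = 0.165340
N(d₁) = 0.763524,  N(d₂) = 0.565662,  e^(−rT) = 0.941396
E₀ = V₀·N(d₁) − D·e^(−rT)·N(d₂)
   = 371.3108·0.763524 − 309.0688·0.941396·0.565662 = 118.921922
B₀ = V₀ − E₀ = 371.3108 − 118.921922 = 252.388878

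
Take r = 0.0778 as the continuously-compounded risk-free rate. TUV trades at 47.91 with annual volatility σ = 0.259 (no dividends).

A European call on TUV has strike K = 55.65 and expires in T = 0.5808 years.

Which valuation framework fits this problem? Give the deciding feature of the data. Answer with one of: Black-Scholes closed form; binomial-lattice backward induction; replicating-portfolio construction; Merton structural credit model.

framework: Black-Scholes closed form

Key observation: a European-exercise option on TUV struck at 55.65 — a GBM underlying with constant parameters — admits an analytic price: the data contain no early exercise, no discrete tree, no debt structure.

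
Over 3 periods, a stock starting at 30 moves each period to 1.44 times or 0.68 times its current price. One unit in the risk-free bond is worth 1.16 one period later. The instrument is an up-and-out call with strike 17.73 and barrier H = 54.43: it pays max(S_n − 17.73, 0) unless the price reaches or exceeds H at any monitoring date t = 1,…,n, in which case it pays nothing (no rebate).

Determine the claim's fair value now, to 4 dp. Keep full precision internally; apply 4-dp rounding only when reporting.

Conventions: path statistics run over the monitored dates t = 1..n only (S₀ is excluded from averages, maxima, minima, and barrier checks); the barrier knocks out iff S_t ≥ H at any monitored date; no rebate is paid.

Under the martingale measure an up-move has probability p* = 0.6316; value the claim as the probability-weighted average of per-path payoffs, discounted 3 periods at R = 1.16.
Enumerate all 2^3 = 8 price paths (U = up ×1.44, D = down ×0.68); each path with k up-moves has probability p*^k·(1−p*)^(3−k).
DDD: M=20.4000, payoff=0.0000, prob=0.050007
UDD: M=43.2000, payoff=2.2457, prob=0.085727
DUD: M=29.3760, payoff=2.2457, prob=0.085727
UUD: M=62.2080, payoff=0.0000, prob=0.146960
DDU: M=20.4000, payoff=2.2457, prob=0.085727
UDU: M=43.2000, payoff=24.5714, prob=0.146960
DUU: M=42.3014, payoff=24.5714, prob=0.146960
UUU: M=89.5795, payoff=0.0000, prob=0.251932
Price = Σ prob·payoff / R^3 = 7.799592 / 1.560896 = 4.9969

price = 4.9969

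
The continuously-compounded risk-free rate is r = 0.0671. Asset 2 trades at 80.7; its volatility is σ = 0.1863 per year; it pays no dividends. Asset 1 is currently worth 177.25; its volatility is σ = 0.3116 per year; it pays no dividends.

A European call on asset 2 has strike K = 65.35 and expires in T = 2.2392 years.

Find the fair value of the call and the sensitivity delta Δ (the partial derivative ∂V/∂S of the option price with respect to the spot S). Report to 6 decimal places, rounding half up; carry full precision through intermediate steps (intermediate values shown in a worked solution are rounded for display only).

price = 25.323781
Δ = 0.924378

σ√T = 0.1863·√2.2392 = 0.278779
d₁ = (ln(S/K) + (r+σ²/2)T) / (σ√T) = (ln(80.7/65.35) + (0.0671+0.1863²/2)·2.2392) / 0.278779 = (0.210981 + 0.189109) / 0.278779 = 1.435154
d₂ = d₁ − σ√T = 1.435154 − 0.278779 = 1.156376
e^{−rT} = 0.860493
N(d₁) = 0.924378,  N(d₂) = 0.876236
Call price V = S·N(d₁) − K·e^{−rT}·N(d₂) = 74.597340 − 49.273559 = 25.323781
Δ = N(d₁) = 0.924378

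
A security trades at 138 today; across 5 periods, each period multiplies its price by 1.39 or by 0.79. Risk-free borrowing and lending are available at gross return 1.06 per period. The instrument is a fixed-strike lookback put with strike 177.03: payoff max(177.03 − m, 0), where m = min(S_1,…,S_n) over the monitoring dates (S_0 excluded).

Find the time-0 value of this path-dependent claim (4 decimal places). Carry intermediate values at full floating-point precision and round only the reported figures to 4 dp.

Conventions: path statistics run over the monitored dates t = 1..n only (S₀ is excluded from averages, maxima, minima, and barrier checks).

No-arbitrage gives p* = (R−d)/(u−d) = 0.4500: enumerate every path, weight its payoff by its p*-probability, and discount by R^5.
Enumerate all 2^5 = 32 price paths (U = up ×1.39, D = down ×0.79); each path with k up-moves has probability p*^k·(1−p*)^(5−k).
DDDDD: m=42.4634, payoff=134.5666, prob=0.050328
UDDDD: m=74.7140, payoff=102.3160, prob=0.041178
DUDDD: m=74.7140, payoff=102.3160, prob=0.041178
UUDDD: m=131.4589, payoff=45.5711, prob=0.033691
DDUDD: m=74.7140, payoff=102.3160, prob=0.041178
UDUDD: m=131.4589, payoff=45.5711, prob=0.033691
DUUDD: m=109.0200, payoff=68.0100, prob=0.033691
UUUDD: m=191.8200, payoff=0.0000, prob=0.027565
DDDUD: m=68.0394, payoff=108.9906, prob=0.041178
UDDUD: m=119.7149, payoff=57.3151, prob=0.033691
DUDUD: m=109.0200, payoff=68.0100, prob=0.033691
UUDUD: m=191.8200, payoff=0.0000, prob=0.027565
DDUUD: m=86.1258, payoff=90.9042, prob=0.033691
UDUUD: m=151.5378, payoff=25.4922, prob=0.027565
DUUUD: m=109.0200, payoff=68.0100, prob=0.027565
UUUUD: m=191.8200, payoff=0.0000, prob=0.022553
DDDDU: m=53.7511, payoff=123.2789, prob=0.041178
UDDDU: m=94.5747, payoff=82.4553, prob=0.033691
DUDDU: m=94.5747, payoff=82.4553, prob=0.033691
UUDDU: m=166.4037, payoff=10.6263, prob=0.027565
DDUDU: m=86.1258, payoff=90.9042, prob=0.033691
UDUDU: m=151.5378, payoff=25.4922, prob=0.027565
DUUDU: m=109.0200, payoff=68.0100, prob=0.027565
UUUDU: m=191.8200, payoff=0.0000, prob=0.022553
DDDUU: m=68.0394, payoff=108.9906, prob=0.033691
UDDUU: m=119.7149, payoff=57.3151, prob=0.027565
DUDUU: m=109.0200, payoff=68.0100, prob=0.027565
UUDUU: m=191.8200, payoff=0.0000, prob=0.022553
DDUUU: m=86.1258, payoff=90.9042, prob=0.027565
UDUUU: m=151.5378, payoff=25.4922, prob=0.022553
DUUUU: m=109.0200, payoff=68.0100, prob=0.022553
UUUUU: m=191.8200, payoff=0.0000, prob=0.018453
Price = Σ prob·payoff / R^5 = 67.430888 / 1.338226 = 50.3883

price = 50.3883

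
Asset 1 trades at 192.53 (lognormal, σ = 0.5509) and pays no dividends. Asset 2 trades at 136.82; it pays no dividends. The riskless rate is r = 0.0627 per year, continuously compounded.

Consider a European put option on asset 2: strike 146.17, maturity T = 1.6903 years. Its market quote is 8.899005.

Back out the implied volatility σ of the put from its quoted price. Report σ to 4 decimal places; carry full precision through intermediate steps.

sigma = 0.1638

At σ = 0.1638 the Black–Scholes value reproduces the quote:
σ√T = 0.1638·√1.6903 = 0.212959
d₁ = (ln(S/K) + (r+σ²/2)T) / (σ√T) = (ln(136.82/146.17) + (0.0627+0.1638²/2)·1.6903) / 0.212959 = (-0.066104 + 0.128658) / 0.212959 = 0.293735
d₂ = d₁ − σ√T = 0.293735 − 0.212959 = 0.080776
e^{−rT} = 0.899441
N(−d₁) = 0.384480,  N(−d₂) = 0.467810
V = K·e^{−rT}·N(−d₂) − S·N(−d₁) = 61.503601 − 52.604596 = 8.899005 (matching the quote); vega is positive throughout, so no other σ reproduces this price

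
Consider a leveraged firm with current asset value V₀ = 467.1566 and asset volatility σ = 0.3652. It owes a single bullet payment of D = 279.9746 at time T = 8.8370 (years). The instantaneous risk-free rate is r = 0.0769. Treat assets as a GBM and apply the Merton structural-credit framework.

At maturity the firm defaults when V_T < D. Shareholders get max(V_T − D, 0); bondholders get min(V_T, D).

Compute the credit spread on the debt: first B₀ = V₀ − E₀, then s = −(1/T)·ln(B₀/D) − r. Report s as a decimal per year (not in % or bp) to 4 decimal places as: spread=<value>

spread=0.0149

Apply the equity-as-call identities (strike 279.9746, horizon 8.8370 years):
d₁ = [ln(V₀/D) + (r + σ²/2)T] / (σ√T)
   = [ln(467.1566/279.9746) + (0.0769 + 0.5·0.3652²)·8.8370] / (0.3652·√8.8370)
   = [0.511966 + 1.268865] / 1.085633 = 1.640361
d₂ = d₁ − σ√T = 1.640361 − 1.085633 = 0.554728
N(d₁) = 0.949535,  N(d₂) = 0.710460,  e^(−rT) = 0.506837
E₀ = V₀·N(d₁) − D·e^(−rT)·N(d₂)
   = 467.1566·0.949535 − 279.9746·0.506837·0.710460 = 342.766200
B₀ = V₀ − E₀ = 467.1566 − 342.766200 = 124.390400
spread = −(1/T)·ln(B₀/D) − r = −(1/8.8370)·ln(124.390400/279.9746) − 0.0769 = 0.01490422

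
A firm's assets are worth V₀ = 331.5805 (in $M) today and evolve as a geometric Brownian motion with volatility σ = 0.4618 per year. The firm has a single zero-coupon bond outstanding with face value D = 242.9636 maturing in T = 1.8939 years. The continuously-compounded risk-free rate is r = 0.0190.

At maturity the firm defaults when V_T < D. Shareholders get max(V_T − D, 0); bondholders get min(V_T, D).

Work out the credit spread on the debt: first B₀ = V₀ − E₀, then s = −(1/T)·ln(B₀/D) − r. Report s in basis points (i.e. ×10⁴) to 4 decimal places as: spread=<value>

Apply the equity-as-call identities (strike 242.9636, horizon 1.8939 years):
d₁ = [ln(V₀/D) + (r + σ²/2)T] / (σ√T)
   = [ln(331.5805/242.9636) + (0.0190 + 0.5·0.4618²)·1.8939] / (0.4618·√1.8939)
   = [0.310959 + 0.237930] / 0.635525 = 0.863678
d₂ = d₁ − σ√T = 0.863678 − 0.635525 = 0.228154
N(d₁) = 0.806118,  N(d₂) = 0.590237,  e^(−rT) = 0.964656
E₀ = V₀·N(d₁) − D·e^(−rT)·N(d₂)
   = 331.5805·0.806118 − 242.9636·0.964656·0.590237 = 128.955495
B₀ = V₀ − E₀ = 331.5805 − 128.955495 = 202.625005
spread = −(1/T)·ln(B₀/D) − r = −(1/1.8939)·ln(202.625005/242.9636) − 0.0190 = 0.07686284
in basis points: 0.07686284 × 10⁴ = 768.6284 bp

spread=768.6284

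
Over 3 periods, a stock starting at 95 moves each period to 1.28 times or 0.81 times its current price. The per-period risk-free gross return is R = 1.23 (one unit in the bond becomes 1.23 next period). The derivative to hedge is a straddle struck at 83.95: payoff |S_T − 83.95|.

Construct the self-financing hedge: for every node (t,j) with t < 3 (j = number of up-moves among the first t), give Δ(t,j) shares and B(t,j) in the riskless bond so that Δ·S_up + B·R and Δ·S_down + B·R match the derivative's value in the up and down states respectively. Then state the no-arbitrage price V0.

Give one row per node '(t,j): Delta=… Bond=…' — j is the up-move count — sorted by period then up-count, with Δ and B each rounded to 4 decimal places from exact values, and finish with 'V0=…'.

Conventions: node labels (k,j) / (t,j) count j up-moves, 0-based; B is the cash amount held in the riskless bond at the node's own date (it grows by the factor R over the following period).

The replicating-portfolio and risk-neutral prices coincide; use p* = (1.23−0.81)/(1.28−0.81) = 0.8936 for the latter.
Payoffs at expiry: V(3,0)=33.4631, V(3,1)=4.1682, V(3,2)=42.1249, V(3,3)=115.2794
Node (2,0) S=62.3295: V=(p*·4.1682+(1−p*)·33.4631)/1.23=5.9225; Δ=(4.1682−33.4631)/(79.7818−50.4869)=-1.0000; B=V−Δ·S=68.2520
Node (2,1) S=98.4960: V=(p*·42.1249+(1−p*)·4.1682)/1.23=30.9650; Δ=(42.1249−4.1682)/(126.0749−79.7818)=0.8199; B=V−Δ·S=-49.7938
Node (2,2) S=155.6480: V=(p*·115.2794+(1−p*)·42.1249)/1.23=87.3960; Δ=(115.2794−42.1249)/(199.2294−126.0749)=1.0000; B=V−Δ·S=-68.2520
Node (1,0) S=76.9500: V=(p*·30.9650+(1−p*)·5.9225)/1.23=23.0089; Δ=(30.9650−5.9225)/(98.4960−62.3295)=0.6924; B=V−Δ·S=-30.2730
Node (1,1) S=121.6000: V=(p*·87.3960+(1−p*)·30.9650)/1.23=66.1729; Δ=(87.3960−30.9650)/(155.6480−98.4960)=0.9874; B=V−Δ·S=-53.8930
Node (0,0) S=95.0000: V=(p*·66.1729+(1−p*)·23.0089)/1.23=50.0658; Δ=(66.1729−23.0089)/(121.6000−76.9500)=0.9667; B=V−Δ·S=-41.7725
Verification: the root portfolio costs Δ(0,0)·S0 + B(0,0) = 50.0658, matching V0.

(0,0): Delta=0.9667 Bond=-41.7725
(1,0): Delta=0.6924 Bond=-30.2730
(1,1): Delta=0.9874 Bond=-53.8930
(2,0): Delta=-1.0000 Bond=68.2520
(2,1): Delta=0.8199 Bond=-49.7938
(2,2): Delta=1.0000 Bond=-68.2520
V0=50.0658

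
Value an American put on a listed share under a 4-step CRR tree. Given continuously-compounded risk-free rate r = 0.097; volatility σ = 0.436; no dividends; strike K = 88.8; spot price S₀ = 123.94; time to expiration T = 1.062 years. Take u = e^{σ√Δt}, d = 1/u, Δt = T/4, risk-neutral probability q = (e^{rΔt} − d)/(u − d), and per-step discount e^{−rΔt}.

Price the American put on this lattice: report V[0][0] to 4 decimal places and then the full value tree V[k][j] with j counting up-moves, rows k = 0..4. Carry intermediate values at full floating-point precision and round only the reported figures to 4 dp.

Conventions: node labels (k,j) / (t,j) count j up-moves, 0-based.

price = 4.5693
tree:
4.5693
8.2872 1.1134
14.7556 2.2924 0.0000
25.6301 4.7199 0.0000 0.0000
38.3404 9.7180 0.0000 0.0000 0.0000

params: Δt=0.26550 u=1.25189 d=0.79879 q=0.50165 e^(-rΔt)=0.97458
t_4 payoffs: 38.3404 9.7180 0.0000 0.0000 0.0000
k=3: node(3,0) S=63.1699 payoff=25.6301 vs cont=23.3724 → 25.6301 [stop]  node(3,1) S=99.0021 payoff=0.0000 vs cont=4.7199 → 4.7199 [wait]  node(3,2) S=155.1596 payoff=0.0000 vs cont=0.0000 → 0.0000 [wait]  node(3,3) S=243.1714 payoff=0.0000 vs cont=0.0000 → 0.0000 [wait]
k=2: node(2,0) S=79.0820 payoff=9.7180 vs cont=14.7556 → 14.7556 [wait]  node(2,1) S=123.9400 payoff=0.0000 vs cont=2.2924 → 2.2924 [wait]  node(2,2) S=194.2431 payoff=0.0000 vs cont=0.0000 → 0.0000 [wait]
k=1: node(1,0) S=99.0021 payoff=0.0000 vs cont=8.2872 → 8.2872 [wait]  node(1,1) S=155.1596 payoff=0.0000 vs cont=1.1134 → 1.1134 [wait]
k=0: node(0,0) S=123.9400 payoff=0.0000 vs cont=4.5693 → 4.5693 [wait]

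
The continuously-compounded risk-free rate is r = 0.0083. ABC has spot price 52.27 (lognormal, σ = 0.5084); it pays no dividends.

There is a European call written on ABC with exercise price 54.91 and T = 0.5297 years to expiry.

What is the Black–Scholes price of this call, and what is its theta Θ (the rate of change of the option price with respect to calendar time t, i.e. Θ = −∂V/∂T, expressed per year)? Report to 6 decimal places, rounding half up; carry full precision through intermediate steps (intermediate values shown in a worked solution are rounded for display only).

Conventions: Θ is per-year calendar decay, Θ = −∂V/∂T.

price = 6.705539
Θ = -7.440728

σ√T = 0.5084·√0.5297 = 0.370016
d₁ = (ln(S/K) + (r+σ²/2)T) / (σ√T) = (ln(52.27/54.91) + (0.0083+0.5084²/2)·0.5297) / 0.370016 = (-0.049273 + 0.072852) / 0.370016 = 0.063726
d₂ = d₁ − σ√T = 0.063726 − 0.370016 = -0.306290
e^{−rT} = 0.995613
N(d₁) = 0.525406,  N(d₂) = 0.379692
Call price V = S·N(d₁) − K·e^{−rT}·N(d₂) = 27.462956 − 20.757417 = 6.705539
φ(d₁) = (1/√(2π))·e^{−d₁²/2} = 0.398133
Θ = −S·φ(d₁)·σ/(2√T) − r·K·e^{−rT}·N(d₂) = −7.268441 − 0.172287 = -7.440728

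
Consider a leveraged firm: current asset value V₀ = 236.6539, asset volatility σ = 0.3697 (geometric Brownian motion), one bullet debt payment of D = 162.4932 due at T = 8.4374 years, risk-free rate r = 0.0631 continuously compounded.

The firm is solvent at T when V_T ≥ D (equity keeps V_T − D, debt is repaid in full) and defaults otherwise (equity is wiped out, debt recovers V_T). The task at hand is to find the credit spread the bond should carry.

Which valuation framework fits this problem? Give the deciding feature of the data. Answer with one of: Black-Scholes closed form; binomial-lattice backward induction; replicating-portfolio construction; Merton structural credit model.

framework: Merton structural credit model

Key observation: the data describe a firm's assets (V₀ = 236.6539, GBM) and a single zero-coupon debt of face 162.4932, so credit quantities follow from equity-as-call in the structural model.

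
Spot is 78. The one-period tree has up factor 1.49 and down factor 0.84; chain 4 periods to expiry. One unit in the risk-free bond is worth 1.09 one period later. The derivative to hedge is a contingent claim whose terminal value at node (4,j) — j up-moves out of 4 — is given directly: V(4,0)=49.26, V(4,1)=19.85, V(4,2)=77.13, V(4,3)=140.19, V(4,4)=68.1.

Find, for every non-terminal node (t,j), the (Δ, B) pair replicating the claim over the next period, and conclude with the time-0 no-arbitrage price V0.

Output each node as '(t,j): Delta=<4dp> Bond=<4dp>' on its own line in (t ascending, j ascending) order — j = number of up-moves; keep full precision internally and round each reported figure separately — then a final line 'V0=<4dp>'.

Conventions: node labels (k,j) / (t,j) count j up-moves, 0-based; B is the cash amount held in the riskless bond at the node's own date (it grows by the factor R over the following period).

Risk-neutral probability p* = (R−d)/(u−d) = (1.09−0.84)/(1.49−0.84) = 0.3846.
Expiry values: V(4,0)=49.2600, V(4,1)=19.8500, V(4,2)=77.1300, V(4,3)=140.1900, V(4,4)=68.1000
Node (3,0) S=46.2309: V=(p*·19.8500+(1−p*)·49.2600)/1.09=34.8151; Δ=(19.8500−49.2600)/(68.8841−38.8340)=-0.9787; B=V−Δ·S=80.0613
Node (3,1) S=82.0048: V=(p*·77.1300+(1−p*)·19.8500)/1.09=38.4227; Δ=(77.1300−19.8500)/(122.1872−68.8841)=1.0746; B=V−Δ·S=-49.7004
Node (3,2) S=145.4610: V=(p*·140.1900+(1−p*)·77.1300)/1.09=93.0127; Δ=(140.1900−77.1300)/(216.7368−122.1872)=0.6670; B=V−Δ·S=-4.0027
Node (3,3) S=258.0200: V=(p*·68.1000+(1−p*)·140.1900)/1.09=103.1771; Δ=(68.1000−140.1900)/(384.4498−216.7368)=-0.4298; B=V−Δ·S=214.0848
Node (2,0) S=55.0368: V=(p*·38.4227+(1−p*)·34.8151)/1.09=33.2134; Δ=(38.4227−34.8151)/(82.0048−46.2309)=0.1008; B=V−Δ·S=27.6633
Node (2,1) S=97.6248: V=(p*·93.0127+(1−p*)·38.4227)/1.09=54.5127; Δ=(93.0127−38.4227)/(145.4610−82.0048)=0.8603; B=V−Δ·S=-29.4719
Node (2,2) S=173.1678: V=(p*·103.1771+(1−p*)·93.0127)/1.09=88.9194; Δ=(103.1771−93.0127)/(258.0200−145.4610)=0.0903; B=V−Δ·S=73.2818
Node (1,0) S=65.5200: V=(p*·54.5127+(1−p*)·33.2134)/1.09=37.9867; Δ=(54.5127−33.2134)/(97.6248−55.0368)=0.5001; B=V−Δ·S=5.2185
Node (1,1) S=116.2200: V=(p*·88.9194+(1−p*)·54.5127)/1.09=62.1523; Δ=(88.9194−54.5127)/(173.1678−97.6248)=0.4555; B=V−Δ·S=9.2191
Node (0,0) S=78.0000: V=(p*·62.1523+(1−p*)·37.9867)/1.09=43.3772; Δ=(62.1523−37.9867)/(116.2200−65.5200)=0.4766; B=V−Δ·S=6.1993
Verification: the root portfolio costs Δ(0,0)·S0 + B(0,0) = 43.3772, matching V0.

(0,0): Delta=0.4766 Bond=6.1993
(1,0): Delta=0.5001 Bond=5.2185
(1,1): Delta=0.4555 Bond=9.2191
(2,0): Delta=0.1008 Bond=27.6633
(2,1): Delta=0.8603 Bond=-29.4719
(2,2): Delta=0.0903 Bond=73.2818
(3,0): Delta=-0.9787 Bond=80.0613
(3,1): Delta=1.0746 Bond=-49.7004
(3,2): Delta=0.6670 Bond=-4.0027
(3,3): Delta=-0.4298 Bond=214.0848
V0=43.3772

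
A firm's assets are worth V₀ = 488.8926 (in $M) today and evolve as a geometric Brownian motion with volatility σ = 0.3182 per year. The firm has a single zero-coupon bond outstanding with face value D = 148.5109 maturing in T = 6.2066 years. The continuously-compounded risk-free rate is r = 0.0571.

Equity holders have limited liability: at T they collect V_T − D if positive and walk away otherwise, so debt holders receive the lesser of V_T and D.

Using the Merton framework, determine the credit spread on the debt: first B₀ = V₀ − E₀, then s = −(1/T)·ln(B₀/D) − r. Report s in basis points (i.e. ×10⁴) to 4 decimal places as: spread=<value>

spread=25.4321

Apply the equity-as-call identities (strike 148.5109, horizon 6.2066 years):
d₁ = [ln(V₀/D) + (r + σ²/2)T] / (σ√T)
   = [ln(488.8926/148.5109) + (0.0571 + 0.5·0.3182²)·6.2066] / (0.3182·√6.2066)
   = [1.191484 + 0.668610] / 0.792733 = 2.346432
d₂ = d₁ − σ√T = 2.346432 − 0.792733 = 1.553698
N(d₁) = 0.990523,  N(d₂) = 0.939872,  e^(−rT) = 0.701596
E₀ = V₀·N(d₁) − D·e^(−rT)·N(d₂)
   = 488.8926·0.990523 − 148.5109·0.701596·0.939872 = 386.329645
B₀ = V₀ − E₀ = 488.8926 − 386.329645 = 102.562955
spread = −(1/T)·ln(B₀/D) − r = −(1/6.2066)·ln(102.562955/148.5109) − 0.0571 = 0.00254321
in basis points: 0.00254321 × 10⁴ = 25.4321 bp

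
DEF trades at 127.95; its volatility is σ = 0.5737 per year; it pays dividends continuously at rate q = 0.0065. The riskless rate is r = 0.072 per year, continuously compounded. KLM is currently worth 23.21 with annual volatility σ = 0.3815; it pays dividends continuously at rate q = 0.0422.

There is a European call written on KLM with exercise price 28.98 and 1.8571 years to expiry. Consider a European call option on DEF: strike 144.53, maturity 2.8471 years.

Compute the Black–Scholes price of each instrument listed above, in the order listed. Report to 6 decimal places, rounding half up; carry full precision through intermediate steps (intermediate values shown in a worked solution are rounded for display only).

[KLM call K=28.98]
σ√T = 0.3815·√1.8571 = 0.519891
d₁ = (ln(S/K) + (r−q+σ²/2)T) / (σ√T) = (ln(23.21/28.98) + (0.072−0.0422+0.3815²/2)·1.8571) / 0.519891 = (-0.222023 + 0.190485) / 0.519891 = -0.060663
d₂ = d₁ − σ√T = -0.060663 − 0.519891 = -0.580553
e^{−rT} = 0.874843
e^{−qT} = 0.924623
N(d₁) = 0.475814,  N(d₂) = 0.280771
price = S·e^{−qT}·N(d₁) − K·e^{−rT}·N(d₂) = 10.211202 − 7.118364 = 3.092837
[DEF call K=144.53]
σ√T = 0.5737·√2.8471 = 0.968024
d₁ = (ln(S/K) + (r−q+σ²/2)T) / (σ√T) = (ln(127.95/144.53) + (0.072−0.0065+0.5737²/2)·2.8471) / 0.968024 = (-0.121848 + 0.655020) / 0.968024 = 0.550785
d₂ = d₁ − σ√T = 0.550785 − 0.968024 = -0.417239
e^{−rT} = 0.814654
e^{−qT} = 0.981664
N(d₁) = 0.709109,  N(d₂) = 0.338252
price = S·e^{−qT}·N(d₁) − K·e^{−rT}·N(d₂) = 89.066912 − 39.826427 = 49.240484

price(KLM call K=28.98) = 3.092837
price(DEF call K=144.53) = 49.240484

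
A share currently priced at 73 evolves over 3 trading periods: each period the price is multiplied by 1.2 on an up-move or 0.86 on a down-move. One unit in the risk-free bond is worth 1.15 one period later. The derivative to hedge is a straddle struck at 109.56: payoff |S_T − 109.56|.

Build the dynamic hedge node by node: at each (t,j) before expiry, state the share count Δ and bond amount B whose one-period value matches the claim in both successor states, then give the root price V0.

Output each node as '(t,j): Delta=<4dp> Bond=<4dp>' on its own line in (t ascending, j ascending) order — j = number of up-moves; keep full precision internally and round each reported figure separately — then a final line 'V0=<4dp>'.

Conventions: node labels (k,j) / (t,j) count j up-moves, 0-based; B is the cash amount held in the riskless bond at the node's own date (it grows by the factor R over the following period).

(0,0): Delta=-0.2649 Bond=31.9062
(1,0): Delta=-1.0000 Bond=82.8431
(1,1): Delta=-0.1740 Bond=28.7350
(2,0): Delta=-1.0000 Bond=95.2696
(2,1): Delta=-1.0000 Bond=95.2696
(2,2): Delta=-0.0720 Bond=22.3169
V0=12.5701

No-arbitrage ⇒ martingale measure with p* = (R−d)/(u−d) = 0.8529.
Expiry values: V(3,0)=63.1279, V(3,1)=44.7710, V(3,2)=19.1568, V(3,3)=16.5840
Node (2,0) S=53.9908: V=(p*·44.7710+(1−p*)·63.1279)/1.15=41.2788; Δ=(44.7710−63.1279)/(64.7890−46.4321)=-1.0000; B=V−Δ·S=95.2696
Node (2,1) S=75.3360: V=(p*·19.1568+(1−p*)·44.7710)/1.15=19.9336; Δ=(19.1568−44.7710)/(90.4032−64.7890)=-1.0000; B=V−Δ·S=95.2696
Node (2,2) S=105.1200: V=(p*·16.5840+(1−p*)·19.1568)/1.15=14.7499; Δ=(16.5840−19.1568)/(126.1440−90.4032)=-0.0720; B=V−Δ·S=22.3169
Node (1,0) S=62.7800: V=(p*·19.9336+(1−p*)·41.2788)/1.15=20.0631; Δ=(19.9336−41.2788)/(75.3360−53.9908)=-1.0000; B=V−Δ·S=82.8431
Node (1,1) S=87.6000: V=(p*·14.7499+(1−p*)·19.9336)/1.15=13.4889; Δ=(14.7499−19.9336)/(105.1200−75.3360)=-0.1740; B=V−Δ·S=28.7350
Node (0,0) S=73.0000: V=(p*·13.4889+(1−p*)·20.0631)/1.15=12.5701; Δ=(13.4889−20.0631)/(87.6000−62.7800)=-0.2649; B=V−Δ·S=31.9062
Verification: the root portfolio costs Δ(0,0)·S0 + B(0,0) = 12.5701, matching V0.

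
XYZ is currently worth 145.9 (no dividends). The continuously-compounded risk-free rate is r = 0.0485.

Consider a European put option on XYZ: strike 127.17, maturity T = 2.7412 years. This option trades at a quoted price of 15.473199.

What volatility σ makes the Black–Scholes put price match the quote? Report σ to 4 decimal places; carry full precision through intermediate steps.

sigma = 0.3556

At σ = 0.3556 the Black–Scholes value reproduces the quote:
σ√T = 0.3556·√2.7412 = 0.588752
d₁ = (ln(S/K) + (r+σ²/2)T) / (σ√T) = (ln(145.9/127.17) + (0.0485+0.3556²/2)·2.7412) / 0.588752 = (0.137397 + 0.306262) / 0.588752 = 0.753559
d₂ = d₁ − σ√T = 0.753559 − 0.588752 = 0.164807
e^{−rT} = 0.875510
N(−d₁) = 0.225557,  N(−d₂) = 0.434548
V = K·e^{−rT}·N(−d₂) − S·N(−d₁) = 48.381968 − 32.908769 = 15.473199 (matching the quote); vega is positive throughout, so no other σ reproduces this price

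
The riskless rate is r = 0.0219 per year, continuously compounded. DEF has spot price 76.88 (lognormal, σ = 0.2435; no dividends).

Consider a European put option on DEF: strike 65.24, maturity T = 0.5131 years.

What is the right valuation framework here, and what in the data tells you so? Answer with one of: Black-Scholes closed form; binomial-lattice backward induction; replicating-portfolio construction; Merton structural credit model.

framework: Black-Scholes closed form

Key observation: a European claim on DEF (strike 65.24) — a lognormal (GBM) underlying with constant rate and volatility — has an exact closed-form value; no lattice or capital structure is involved.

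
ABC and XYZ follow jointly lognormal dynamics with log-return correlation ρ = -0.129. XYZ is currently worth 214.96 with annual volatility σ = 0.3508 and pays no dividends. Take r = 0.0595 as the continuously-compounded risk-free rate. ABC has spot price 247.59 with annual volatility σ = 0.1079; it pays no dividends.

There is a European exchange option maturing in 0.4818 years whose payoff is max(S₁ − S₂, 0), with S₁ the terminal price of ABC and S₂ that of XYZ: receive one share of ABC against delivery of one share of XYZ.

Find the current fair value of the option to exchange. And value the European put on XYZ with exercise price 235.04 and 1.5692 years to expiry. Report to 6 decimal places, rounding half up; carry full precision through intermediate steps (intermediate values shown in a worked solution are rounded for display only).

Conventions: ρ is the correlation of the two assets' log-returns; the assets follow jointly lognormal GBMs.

exchange price = 43.961303
price(XYZ put K=235.04) = 36.873679

σ_eff = √(σ₁² + σ₂² − 2ρσ₁σ₂) = √(0.1079² + 0.3508² − 2·-0.129·0.1079·0.3508) = 0.380090
d₁ = (ln(S₁/S₂) + (q₂ − q₁ + σ_eff²/2)T) / (σ_eff√T) = (ln(247.59/214.96) + (0.0 − 0.0 + 0.072234)·0.4818) / 0.263828 = 0.667575
d₂ = d₁ − σ_eff√T = 0.667575 − 0.263828 = 0.403747
N(d₁) = 0.747798,  N(d₂) = 0.656801
V = S₁·e^{−q₁T}·N(d₁) − S₂·e^{−q₂T}·N(d₂) = 185.147184 − 141.185880 = 43.961303
[vanilla: XYZ put K=235.04]
σ√T = 0.3508·√1.5692 = 0.439439
d₁ = (ln(S/K) + (r+σ²/2)T) / (σ√T) = (ln(214.96/235.04) + (0.0595+0.3508²/2)·1.5692) / 0.439439 = (-0.089304 + 0.189921) / 0.439439 = 0.228967
d₂ = d₁ − σ√T = 0.228967 − 0.439439 = -0.210472
e^{−rT} = 0.910859
N(−d₁) = 0.409447,  N(−d₂) = 0.583350
price = K·e^{−rT}·N(−d₂) − S·N(−d₁) = 124.888473 − 88.014794 = 36.873679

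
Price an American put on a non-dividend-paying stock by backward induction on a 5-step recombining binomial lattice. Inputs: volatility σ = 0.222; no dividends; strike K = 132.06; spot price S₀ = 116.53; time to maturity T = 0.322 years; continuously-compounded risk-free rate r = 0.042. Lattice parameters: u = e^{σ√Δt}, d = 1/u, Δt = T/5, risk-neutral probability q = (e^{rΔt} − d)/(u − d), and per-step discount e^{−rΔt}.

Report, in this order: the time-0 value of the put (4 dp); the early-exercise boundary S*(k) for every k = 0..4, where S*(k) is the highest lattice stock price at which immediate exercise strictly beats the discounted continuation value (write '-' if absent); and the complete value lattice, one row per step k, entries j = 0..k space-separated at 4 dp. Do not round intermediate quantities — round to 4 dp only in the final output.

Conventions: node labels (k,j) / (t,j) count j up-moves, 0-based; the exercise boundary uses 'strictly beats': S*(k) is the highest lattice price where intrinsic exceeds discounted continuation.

Δt=0.06440  u=1.05795  d=0.94522  q=0.50994  discount=0.99730
step 5 (expiry): payoffs max(K−S,0) = 44.1369 33.6505 21.9135 8.7766 0.0000 0.0000
step 4: (k=4,j=0): S=93.0186, K−S=39.0414, hold=38.6847 ⇒ V=39.0414 exercise | (k=4,j=1): S=104.1127, K−S=27.9473, hold=27.5906 ⇒ V=27.9473 exercise | (k=4,j=2): S=116.5300, K−S=15.5300, hold=15.1733 ⇒ V=15.5300 exercise | (k=4,j=3): S=130.4283, K−S=1.6317, hold=4.2894 ⇒ V=4.2894 continue | (k=4,j=4): S=145.9841, K−S=0.0000, hold=0.0000 ⇒ V=0.0000 continue  boundary S*=116.5300
step 3: (k=3,j=0): S=98.4095, K−S=33.6505, hold=33.2938 ⇒ V=33.6505 exercise | (k=3,j=1): S=110.1465, K−S=21.9135, hold=21.5568 ⇒ V=21.9135 exercise | (k=3,j=2): S=123.2834, K−S=8.7766, hold=9.7714 ⇒ V=9.7714 continue | (k=3,j=3): S=137.9872, K−S=0.0000, hold=2.0964 ⇒ V=2.0964 continue  boundary S*=110.1465
step 2: (k=2,j=0): S=104.1127, K−S=27.9473, hold=27.5906 ⇒ V=27.9473 exercise | (k=2,j=1): S=116.5300, K−S=15.5300, hold=15.6792 ⇒ V=15.6792 continue | (k=2,j=2): S=130.4283, K−S=1.6317, hold=5.8418 ⇒ V=5.8418 continue  boundary S*=104.1127
step 1: (k=1,j=0): S=110.1465, K−S=21.9135, hold=21.6327 ⇒ V=21.9135 exercise | (k=1,j=1): S=123.2834, K−S=8.7766, hold=10.6339 ⇒ V=10.6339 continue  boundary S*=110.1465
step 0: (k=0,j=0): S=116.5300, K−S=15.5300, hold=16.1178 ⇒ V=16.1178 continue  boundary S*=-

price = 16.1178
boundary = - 110.1465 104.1127 110.1465 116.5300
tree:
16.1178
21.9135 10.6339
27.9473 15.6792 5.8418
33.6505 21.9135 9.7714 2.0964
39.0414 27.9473 15.5300 4.2894 0.0000
44.1369 33.6505 21.9135 8.7766 0.0000 0.0000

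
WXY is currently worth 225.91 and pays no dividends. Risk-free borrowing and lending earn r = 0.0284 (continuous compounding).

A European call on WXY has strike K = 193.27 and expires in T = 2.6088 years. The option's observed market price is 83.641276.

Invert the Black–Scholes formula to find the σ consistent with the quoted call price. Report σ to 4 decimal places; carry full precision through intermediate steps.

At σ = 0.4517 the Black–Scholes value reproduces the quote:
σ√T = 0.4517·√2.6088 = 0.729576
d₁ = (ln(S/K) + (r+σ²/2)T) / (σ√T) = (ln(225.91/193.27) + (0.0284+0.4517²/2)·2.6088) / 0.729576 = (0.156049 + 0.340230) / 0.729576 = 0.680229
d₂ = d₁ − σ√T = 0.680229 − 0.729576 = -0.049347
e^{−rT} = 0.928588
N(d₁) = 0.751820,  N(d₂) = 0.480322
V = S·N(d₁) − K·e^{−rT}·N(d₂) = 169.843740 − 86.202464 = 83.641276 (the quoted price), and the Black–Scholes price is strictly increasing in σ, so σ is unique

sigma = 0.4517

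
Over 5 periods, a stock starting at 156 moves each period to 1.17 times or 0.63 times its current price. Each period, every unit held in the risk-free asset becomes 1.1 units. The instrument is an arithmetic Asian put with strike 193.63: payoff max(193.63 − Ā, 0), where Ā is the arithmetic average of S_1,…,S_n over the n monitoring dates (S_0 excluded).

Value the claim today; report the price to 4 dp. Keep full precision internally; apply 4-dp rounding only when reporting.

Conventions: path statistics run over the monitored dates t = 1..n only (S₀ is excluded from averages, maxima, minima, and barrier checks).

price = 11.0930

No-arbitrage gives p* = (R−d)/(u−d) = 0.8704: enumerate every path, weight its payoff by its p*-probability, and discount by R^5.
Enumerate all 2^5 = 32 price paths (U = up ×1.17, D = down ×0.63); each path with k up-moves has probability p*^k·(1−p*)^(5−k).
DDDDD: Ā=47.8521, payoff=145.7779, prob=0.000037
UDDDD: Ā=88.8681, payoff=104.7619, prob=0.000246
DUDDD: Ā=72.0201, payoff=121.6099, prob=0.000246
UUDDD: Ā=133.7517, payoff=59.8783, prob=0.001650
DDUDD: Ā=61.4059, payoff=132.2241, prob=0.000246
UDUDD: Ā=114.0395, payoff=79.5905, prob=0.001650
DUUDD: Ā=97.1915, payoff=96.4385, prob=0.001650
UUUDD: Ā=180.4985, payoff=13.1315, prob=0.011080
DDDUD: Ā=54.7189, payoff=138.9111, prob=0.000246
UDDUD: Ā=101.6209, payoff=92.0091, prob=0.001650
DUDUD: Ā=84.7729, payoff=108.8571, prob=0.001650
UUDUD: Ā=157.4353, payoff=36.1947, prob=0.011080
DDUUD: Ā=74.1586, payoff=119.4714, prob=0.001650
UDUUD: Ā=137.7231, payoff=55.9069, prob=0.011080
DUUUD: Ā=120.8751, payoff=72.7549, prob=0.011080
UUUUD: Ā=224.4824, payoff=0.0000, prob=0.074391
DDDDU: Ā=50.5061, payoff=143.1239, prob=0.000246
UDDDU: Ā=93.7971, payoff=99.8329, prob=0.001650
DUDDU: Ā=76.9491, payoff=116.6809, prob=0.001650
UUDDU: Ā=142.9055, payoff=50.7245, prob=0.011080
DDUDU: Ā=66.3349, payoff=127.2951, prob=0.001650
UDUDU: Ā=123.1933, payoff=70.4367, prob=0.011080
DUUDU: Ā=106.3453, payoff=87.2847, prob=0.011080
UUUDU: Ā=197.4984, payoff=0.0000, prob=0.074391
DDDUU: Ā=59.6479, payoff=133.9821, prob=0.001650
UDDUU: Ā=110.7747, payoff=82.8553, prob=0.011080
DUDUU: Ā=93.9267, payoff=99.7033, prob=0.011080
UUDUU: Ā=174.4352, payoff=19.1948, prob=0.074391
DDUUU: Ā=83.3124, payoff=110.3176, prob=0.011080
UDUUU: Ā=154.7231, payoff=38.9069, prob=0.074391
DUUUU: Ā=137.8751, payoff=55.7549, prob=0.074391
UUUUU: Ā=256.0537, payoff=0.0000, prob=0.499483
Price = Σ prob·payoff / R^5 = 17.865432 / 1.610510 = 11.0930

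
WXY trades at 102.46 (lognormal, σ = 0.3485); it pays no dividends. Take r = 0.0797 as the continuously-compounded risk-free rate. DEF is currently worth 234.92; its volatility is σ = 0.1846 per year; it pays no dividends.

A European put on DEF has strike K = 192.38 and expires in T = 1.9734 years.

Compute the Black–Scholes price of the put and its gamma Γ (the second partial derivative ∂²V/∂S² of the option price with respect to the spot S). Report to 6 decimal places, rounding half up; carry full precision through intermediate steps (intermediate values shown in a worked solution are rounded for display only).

price = 1.954251
Γ = 0.002105

σ√T = 0.1846·√1.9734 = 0.259322
d₁ = (ln(S/K) + (r+σ²/2)T) / (σ√T) = (ln(234.92/192.38) + (0.0797+0.1846²/2)·1.9734) / 0.259322 = (0.199772 + 0.190904) / 0.259322 = 1.506530
d₂ = d₁ − σ√T = 1.506530 − 0.259322 = 1.247208
e^{−rT} = 0.854465
N(−d₁) = 0.065966,  N(−d₂) = 0.106161
Put price V = K·e^{−rT}·N(−d₂) − S·N(−d₁) = 17.450877 − 15.496626 = 1.954251
φ(d₁) = (1/√(2π))·e^{−d₁²/2} = 0.128252
Γ = φ(d₁) / (S·σ·√T) = 0.002105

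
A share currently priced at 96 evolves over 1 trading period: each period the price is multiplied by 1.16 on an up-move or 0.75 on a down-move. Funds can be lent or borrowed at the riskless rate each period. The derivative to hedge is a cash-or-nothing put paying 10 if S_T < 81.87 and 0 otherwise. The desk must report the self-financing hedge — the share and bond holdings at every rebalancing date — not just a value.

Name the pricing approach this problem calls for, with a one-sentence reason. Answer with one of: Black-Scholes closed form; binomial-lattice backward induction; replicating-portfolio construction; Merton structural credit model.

framework: replicating-portfolio construction

Key observation: what is demanded is not a single number but the (Δ, B) position at each node of the 1.16/0.75 tree starting at 96; constructing those positions is the replicating-portfolio method.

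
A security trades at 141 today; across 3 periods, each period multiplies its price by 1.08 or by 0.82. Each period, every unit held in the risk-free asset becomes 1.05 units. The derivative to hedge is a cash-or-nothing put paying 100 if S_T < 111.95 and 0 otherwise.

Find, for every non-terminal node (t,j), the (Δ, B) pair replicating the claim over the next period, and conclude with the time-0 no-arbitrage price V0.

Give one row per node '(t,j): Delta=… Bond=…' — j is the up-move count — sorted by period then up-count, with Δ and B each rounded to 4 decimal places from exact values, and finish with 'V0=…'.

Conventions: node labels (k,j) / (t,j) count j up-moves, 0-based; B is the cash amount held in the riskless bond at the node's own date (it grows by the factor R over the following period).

(0,0): Delta=-0.5051 Bond=74.4013
(1,0): Delta=-2.8026 Bond=343.7588
(1,1): Delta=-0.2776 Bond=43.4730
(2,0): Delta=0.0000 Bond=95.2381
(2,1): Delta=-3.0801 Bond=395.6044
(2,2): Delta=0.0000 Bond=0.0000
V0=3.1848

The replicating-portfolio and risk-neutral prices coincide; use p* = (1.05−0.82)/(1.08−0.82) = 0.8846 for the latter.
Expiry values: V(3,0)=100.0000, V(3,1)=100.0000, V(3,2)=0.0000, V(3,3)=0.0000
(2,0): S=94.8084. Δ = (V_up−V_dn)/(S_up−S_dn) = (100.0000−100.0000)/(102.3931−77.7429) = 0.0000. V = [p*·100.0000 + (1−p*)·100.0000]/1.05 = 95.2381. B = V − Δ·S = 95.2381.
(2,1): S=124.8696. Δ = (V_up−V_dn)/(S_up−S_dn) = (0.0000−100.0000)/(134.8592−102.3931) = -3.0801. V = [p*·0.0000 + (1−p*)·100.0000]/1.05 = 10.9890. B = V − Δ·S = 395.6044.
(2,2): S=164.4624. Δ = (V_up−V_dn)/(S_up−S_dn) = (0.0000−0.0000)/(177.6194−134.8592) = 0.0000. V = [p*·0.0000 + (1−p*)·0.0000]/1.05 = 0.0000. B = V − Δ·S = 0.0000.
(1,0): S=115.6200. Δ = (V_up−V_dn)/(S_up−S_dn) = (10.9890−95.2381)/(124.8696−94.8084) = -2.8026. V = [p*·10.9890 + (1−p*)·95.2381]/1.05 = 19.7239. B = V − Δ·S = 343.7588.
(1,1): S=152.2800. Δ = (V_up−V_dn)/(S_up−S_dn) = (0.0000−10.9890)/(164.4624−124.8696) = -0.2776. V = [p*·0.0000 + (1−p*)·10.9890]/1.05 = 1.2076. B = V − Δ·S = 43.4730.
(0,0): S=141.0000. Δ = (V_up−V_dn)/(S_up−S_dn) = (1.2076−19.7239)/(152.2800−115.6200) = -0.5051. V = [p*·1.2076 + (1−p*)·19.7239]/1.05 = 3.1848. B = V − Δ·S = 74.4013.
As a check, the time-0 holding Δ(0,0)·S0 + B(0,0) comes to 3.1848 — exactly V0.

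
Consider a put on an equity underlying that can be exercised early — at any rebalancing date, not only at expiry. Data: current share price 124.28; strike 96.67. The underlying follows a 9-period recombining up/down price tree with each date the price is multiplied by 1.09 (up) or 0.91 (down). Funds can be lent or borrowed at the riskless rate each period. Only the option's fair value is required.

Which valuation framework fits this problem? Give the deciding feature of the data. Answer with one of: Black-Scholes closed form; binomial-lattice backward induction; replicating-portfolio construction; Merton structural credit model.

framework: binomial-lattice backward induction

Key observation: early exercise of the strike-96.67 put must be checked at each of the 9 dates (spot 124.28), which forces a node-by-node comparison of intrinsic and continuation value backward from expiry.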